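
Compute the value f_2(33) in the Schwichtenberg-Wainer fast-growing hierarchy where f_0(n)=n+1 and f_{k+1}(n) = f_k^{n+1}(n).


f_2(33) = f_1^34(33)
f_1(m) = 2m + 1.
Iterating: f_1^k(n) = 2^k*(n+1) - 1.
f_2(33) = 2^34*(33+1) - 1 = 17179869184*34 - 1 = 584115552255

584115552255


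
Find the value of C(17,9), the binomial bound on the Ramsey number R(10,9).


R(10,9) <= C(10+9-2, 10-1) = C(17, 9)
C(17, 9) = 17! / (9! * 8!)
= 24310

24310


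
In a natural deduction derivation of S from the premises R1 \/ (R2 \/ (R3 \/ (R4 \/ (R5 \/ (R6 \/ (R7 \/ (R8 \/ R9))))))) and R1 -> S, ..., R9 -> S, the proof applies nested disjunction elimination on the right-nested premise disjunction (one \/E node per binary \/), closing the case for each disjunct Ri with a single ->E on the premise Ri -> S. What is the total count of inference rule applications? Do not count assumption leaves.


The premise R1 \/ (R2 \/ (R3 \/ (R4 \/ (R5 \/ (R6 \/ (R7 \/ (R8 \/ R9))))))) contains 9 disjuncts, hence 8 binary \/ connectives.
- Each binary \/ is eliminated once: 8 \/E nodes.
- Each of the 9 cases Ri derives S by one ->E with Ri -> S: 9 ->E nodes.
Total = 8 + 9 = 17

17


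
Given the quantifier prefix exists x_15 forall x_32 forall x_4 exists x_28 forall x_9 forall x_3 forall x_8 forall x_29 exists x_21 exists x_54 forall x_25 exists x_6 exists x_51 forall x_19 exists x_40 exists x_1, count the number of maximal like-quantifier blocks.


Alternations = 8.
Blocks = alternations + 1 = 9

9


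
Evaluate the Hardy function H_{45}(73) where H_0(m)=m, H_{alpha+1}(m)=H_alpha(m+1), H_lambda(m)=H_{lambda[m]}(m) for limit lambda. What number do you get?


H_45(73):
For finite ordinals k, H_k(n) = n + k (each successor step adds 1).
H_45(73) = 73 + 45 = 118

118


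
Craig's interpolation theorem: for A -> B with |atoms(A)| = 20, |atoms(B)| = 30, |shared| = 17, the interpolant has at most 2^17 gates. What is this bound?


Shared atoms = 17
Craig interpolant size bound = 2^17
= 131072

131072


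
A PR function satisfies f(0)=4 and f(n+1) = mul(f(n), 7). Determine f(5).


f(0) = 4
f(1) = mul(f(0), 7) = mul(4, 7) = 28
f(2) = mul(f(1), 7) = mul(28, 7) = 196
f(3) = mul(f(2), 7) = mul(196, 7) = 1372
f(4) = mul(f(3), 7) = mul(1372, 7) = 9604
f(5) = mul(f(4), 7) = mul(9604, 7) = 67228


67228


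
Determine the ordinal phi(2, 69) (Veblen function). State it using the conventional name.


phi(2, 69):
phi(2, beta) = zeta_beta (the beta-th zeta number, fixed point of epsilon).
phi(2, 69) = zeta_69

zeta_69


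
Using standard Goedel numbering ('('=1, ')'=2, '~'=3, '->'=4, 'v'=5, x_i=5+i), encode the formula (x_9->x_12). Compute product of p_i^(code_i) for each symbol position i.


Formula: (x_9->x_12)
Symbol codes: [1, 14, 4, 17, 2]
Primes: [2, 3, 5, 7, 11]
p_1^1 = 2^1 = 2
p_2^14 = 3^14 = 4782969
p_3^4 = 5^4 = 625
p_4^17 = 7^17 = 232630513987207
p_5^2 = 11^2 = 121
Product = 168290511199300218484428750

168290511199300218484428750


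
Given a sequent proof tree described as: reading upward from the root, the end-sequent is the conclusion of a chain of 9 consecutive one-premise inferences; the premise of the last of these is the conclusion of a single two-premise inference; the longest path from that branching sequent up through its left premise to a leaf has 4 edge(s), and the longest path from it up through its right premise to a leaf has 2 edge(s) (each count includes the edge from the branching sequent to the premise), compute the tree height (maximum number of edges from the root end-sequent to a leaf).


Longest path through the left premise: 4 edges (measured from the branching sequent)
Longest path through the right premise: 2 edges
Height of the subtree rooted at the branching sequent: max(4, 2) = 4
The branching sequent sits 9 edges above the root (the chain of one-premise inferences), so height = 4 + 9 = 13

13


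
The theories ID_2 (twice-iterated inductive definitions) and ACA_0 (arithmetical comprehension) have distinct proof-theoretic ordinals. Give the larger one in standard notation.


Proof-theoretic ordinal of ID_2 (twice-iterated inductive definitions): psi_0(epsilon_{Omega_2+1})
Proof-theoretic ordinal of ACA_0 (arithmetical comprehension): epsilon_0
Comparing: epsilon_0 < psi_0(epsilon_{Omega_2+1}).
The larger ordinal is psi_0(epsilon_{Omega_2+1}) (from ID_2 (twice-iterated inductive definitions)).

psi_0(epsilon_{Omega_2+1})


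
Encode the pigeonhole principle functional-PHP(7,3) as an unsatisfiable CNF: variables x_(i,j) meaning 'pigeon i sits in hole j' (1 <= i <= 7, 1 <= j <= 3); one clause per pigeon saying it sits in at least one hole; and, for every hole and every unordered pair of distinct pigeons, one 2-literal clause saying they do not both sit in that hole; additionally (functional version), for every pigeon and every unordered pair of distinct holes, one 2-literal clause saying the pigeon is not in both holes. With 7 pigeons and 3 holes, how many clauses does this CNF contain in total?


functional-PHP(7,3): 7 pigeons, 3 holes, 7*3 = 21 variables.
- pigeon clauses: one per pigeon -> 7 clauses
- hole clauses: 3 holes * C(7,2) = 3 * 21 -> 63 clauses
- functional clauses: 7 pigeons * C(3,2) = 7 * 3 -> 21 clauses
Total clauses = 7 + 63 + 21 = 91

91


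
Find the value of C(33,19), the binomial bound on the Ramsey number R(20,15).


R(20,15) <= C(20+15-2, 20-1) = C(33, 19)
C(33, 19) = 33! / (19! * 14!)
= 818809200

818809200


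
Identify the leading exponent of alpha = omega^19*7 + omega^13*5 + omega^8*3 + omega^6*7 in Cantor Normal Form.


CNF: omega^19*7 + omega^13*5 + omega^8*3 + omega^6*7
The leading term is omega^19*7, which has exponent 19.

19


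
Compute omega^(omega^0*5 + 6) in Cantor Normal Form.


omega^(omega^0*5 + 6):
omega^0 = 1, so the exponent is 5 + 6 = 11 (finite ordinal addition).
Result = omega^11, already a single CNF term.

omega^11


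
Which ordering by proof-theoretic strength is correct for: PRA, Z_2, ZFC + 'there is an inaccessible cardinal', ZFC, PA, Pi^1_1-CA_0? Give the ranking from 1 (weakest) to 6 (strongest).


Ordering by consistency strength:
1. PRA
2. PA
3. Pi^1_1-CA_0
4. Z_2
5. ZFC
6. ZFC + 'there is an inaccessible cardinal'


PRA=1, Z_2=4, ZFC + 'there is an inaccessible cardinal'=6, ZFC=5, PA=2, Pi^1_1-CA_0=3


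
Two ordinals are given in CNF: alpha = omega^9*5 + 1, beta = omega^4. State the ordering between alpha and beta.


Compare term by term from highest exponent:
alpha = omega^9*5 + 1
beta = omega^4
Term 1: alpha has omega^9*5, beta has omega^4*1
Term 2: alpha has omega^0*1, beta has omega^0*0
Result: alpha > beta

alpha > beta


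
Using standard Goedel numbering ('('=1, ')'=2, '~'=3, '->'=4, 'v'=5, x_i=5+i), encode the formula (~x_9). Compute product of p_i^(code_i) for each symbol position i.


Formula: (~x_9)
Symbol codes: [1, 3, 14, 2]
Primes: [2, 3, 5, 7]
p_1^1 = 2^1 = 2
p_2^3 = 3^3 = 27
p_3^14 = 5^14 = 6103515625
p_4^2 = 7^2 = 49
Product = 16149902343750

16149902343750


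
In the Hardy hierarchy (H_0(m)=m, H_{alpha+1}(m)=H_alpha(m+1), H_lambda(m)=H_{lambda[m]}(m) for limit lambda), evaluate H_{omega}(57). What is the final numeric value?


H_{omega}(57):
H_omega(m) = H_m(m) = m + m = 2m.
Result = 2 * 57 = 114

114


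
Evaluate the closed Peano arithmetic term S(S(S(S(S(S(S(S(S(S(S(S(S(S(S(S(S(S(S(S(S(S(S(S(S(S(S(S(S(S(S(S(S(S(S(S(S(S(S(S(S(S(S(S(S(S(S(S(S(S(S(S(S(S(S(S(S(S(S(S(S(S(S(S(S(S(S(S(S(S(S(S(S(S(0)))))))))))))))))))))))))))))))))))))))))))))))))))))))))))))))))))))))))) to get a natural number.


Counting successors applied to 0:
74 applications of S to 0 = 74

74


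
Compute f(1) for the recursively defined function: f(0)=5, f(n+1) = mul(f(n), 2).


f(0) = 5
f(1) = mul(f(0), 2) = mul(5, 2) = 10


10


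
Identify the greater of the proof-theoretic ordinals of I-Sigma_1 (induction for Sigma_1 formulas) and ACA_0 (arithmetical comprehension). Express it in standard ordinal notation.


Proof-theoretic ordinal of I-Sigma_1 (induction for Sigma_1 formulas): omega^omega
Proof-theoretic ordinal of ACA_0 (arithmetical comprehension): epsilon_0
Comparing: omega^omega < epsilon_0.
The larger ordinal is epsilon_0 (from ACA_0 (arithmetical comprehension)).

epsilon_0


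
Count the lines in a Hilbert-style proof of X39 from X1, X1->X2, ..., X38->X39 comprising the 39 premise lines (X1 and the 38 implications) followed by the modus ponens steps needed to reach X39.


We have 39 premise lines: X1 and 38 implications.
Each implication is detached once by MP, giving 38 MP lines.
39 premise lines + 38 MP lines = 77 total lines.

77


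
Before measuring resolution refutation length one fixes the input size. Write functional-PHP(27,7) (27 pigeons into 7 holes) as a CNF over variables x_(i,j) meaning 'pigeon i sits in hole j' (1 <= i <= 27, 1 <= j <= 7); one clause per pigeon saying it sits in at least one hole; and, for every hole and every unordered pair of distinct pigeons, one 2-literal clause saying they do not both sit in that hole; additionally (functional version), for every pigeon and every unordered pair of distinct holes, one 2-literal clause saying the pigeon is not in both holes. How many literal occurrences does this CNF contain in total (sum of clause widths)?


functional-PHP(27,7): 27 pigeons, 7 holes, 27*7 = 189 variables.
- pigeon clauses: one per pigeon -> 27 clauses of width 7 -> 189 literals
- hole clauses: 7 holes * C(27,2) = 7 * 351 -> 2457 clauses of width 2 -> 4914 literals
- functional clauses: 27 pigeons * C(7,2) = 27 * 21 -> 567 clauses of width 2 -> 1134 literals
Total literal occurrences = 189 + 4914 + 1134 = 6237

6237


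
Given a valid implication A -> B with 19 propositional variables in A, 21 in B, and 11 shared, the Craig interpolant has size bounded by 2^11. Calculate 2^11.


Shared atoms = 11
Craig interpolant size bound = 2^11
= 2048

2048


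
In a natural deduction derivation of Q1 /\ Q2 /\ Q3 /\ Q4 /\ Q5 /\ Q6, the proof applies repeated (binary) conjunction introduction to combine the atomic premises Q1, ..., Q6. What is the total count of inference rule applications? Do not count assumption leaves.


The target conjunction has 6 conjuncts, i.e. 5 binary /\ connectives.
Each conjunction-intro joins two pieces, so 6 atoms require 6-1 = 5 applications.
Total inference nodes = 5

5


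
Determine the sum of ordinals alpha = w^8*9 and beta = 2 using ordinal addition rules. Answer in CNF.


Ordinal addition w^8*9 + 2:
Leading exponent of alpha (8) > leading exponent of beta (0).
Since alpha's term has higher exponent than beta's leading term,
the sum is simply alpha followed by beta.
Result = w^8*9 + 2

w^8*9 + 2


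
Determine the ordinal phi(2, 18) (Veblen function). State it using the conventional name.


phi(2, 18):
phi(2, beta) = zeta_beta (the beta-th zeta number, fixed point of epsilon).
phi(2, 18) = zeta_18

zeta_18


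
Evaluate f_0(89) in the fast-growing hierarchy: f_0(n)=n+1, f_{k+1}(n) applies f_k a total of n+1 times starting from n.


f_0(89) = 89 + 1 = 90

90


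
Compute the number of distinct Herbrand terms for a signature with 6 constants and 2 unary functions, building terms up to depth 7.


Herbrand terms by depth:
Depth 0: 6 constants
Depth 1: 12 new terms (running total: 18)
Depth 2: 24 new terms (running total: 42)
Depth 3: 48 new terms (running total: 90)
Depth 4: 96 new terms (running total: 186)
Depth 5: 192 new terms (running total: 378)
Depth 6: 384 new terms (running total: 762)
Depth 7: 768 new terms (running total: 1530)
Total distinct ground terms = 1530

1530


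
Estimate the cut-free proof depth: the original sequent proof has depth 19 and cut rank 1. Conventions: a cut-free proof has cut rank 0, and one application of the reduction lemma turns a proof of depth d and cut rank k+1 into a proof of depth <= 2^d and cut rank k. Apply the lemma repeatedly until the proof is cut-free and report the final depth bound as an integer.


Each rank reduction sends depth d to at most 2^d; cut rank r needs r reductions.
2_0(19) = 19
2_1(19) = 2^19 = 524288
Cut-free depth bound = 524288

524288


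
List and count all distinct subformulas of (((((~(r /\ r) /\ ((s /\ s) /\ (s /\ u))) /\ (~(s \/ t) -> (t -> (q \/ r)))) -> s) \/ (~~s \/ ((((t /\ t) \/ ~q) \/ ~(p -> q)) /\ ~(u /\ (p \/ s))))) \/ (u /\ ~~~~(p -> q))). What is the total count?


Formula: (((((~(r /\ r) /\ ((s /\ s) /\ (s /\ u))) /\ (~(s \/ t) -> (t -> (q \/ r)))) -> s) \/ (~~s \/ ((((t /\ t) \/ ~q) \/ ~(p -> q)) /\ ~(u /\ (p \/ s))))) \/ (u /\ ~~~~(p -> q)))
Subformulas found:
  1. r
  2. p
  3. u
  4. q
  5. s
  6. t
  7. ~s
  8. ~q
  9. ~~s
  10. (s /\ u)
  11. (s /\ s)
  12. (s \/ t)
  13. (p -> q)
  14. (q \/ r)
  15. (r /\ r)
  16. (t /\ t)
  17. (p \/ s)
  18. ~(s \/ t)
  19. ~(p -> q)
  20. ~(r /\ r)
  21. ~~(p -> q)
  22. ~~~(p -> q)
  23. ~~~~(p -> q)
  24. (u /\ (p \/ s))
  25. (t -> (q \/ r))
  26. ~(u /\ (p \/ s))
  27. ((t /\ t) \/ ~q)
  28. (u /\ ~~~~(p -> q))
  29. ((s /\ s) /\ (s /\ u))
  30. (~(s \/ t) -> (t -> (q \/ r)))
  31. (((t /\ t) \/ ~q) \/ ~(p -> q))
  32. (~(r /\ r) /\ ((s /\ s) /\ (s /\ u)))
  33. ((((t /\ t) \/ ~q) \/ ~(p -> q)) /\ ~(u /\ (p \/ s)))
  34. (~~s \/ ((((t /\ t) \/ ~q) \/ ~(p -> q)) /\ ~(u /\ (p \/ s))))
  35. ((~(r /\ r) /\ ((s /\ s) /\ (s /\ u))) /\ (~(s \/ t) -> (t -> (q \/ r))))
  36. (((~(r /\ r) /\ ((s /\ s) /\ (s /\ u))) /\ (~(s \/ t) -> (t -> (q \/ r)))) -> s)
  37. ((((~(r /\ r) /\ ((s /\ s) /\ (s /\ u))) /\ (~(s \/ t) -> (t -> (q \/ r)))) -> s) \/ (~~s \/ ((((t /\ t) \/ ~q) \/ ~(p -> q)) /\ ~(u /\ (p \/ s)))))
  38. (((((~(r /\ r) /\ ((s /\ s) /\ (s /\ u))) /\ (~(s \/ t) -> (t -> (q \/ r)))) -> s) \/ (~~s \/ ((((t /\ t) \/ ~q) \/ ~(p -> q)) /\ ~(u /\ (p \/ s))))) \/ (u /\ ~~~~(p -> q)))
Total distinct subformulas = 38

38


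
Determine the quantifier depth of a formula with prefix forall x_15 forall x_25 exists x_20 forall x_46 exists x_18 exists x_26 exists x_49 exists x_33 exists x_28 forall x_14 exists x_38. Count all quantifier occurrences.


Quantifier prefix has 11 quantifier symbols.
Quantifier depth = 11

11


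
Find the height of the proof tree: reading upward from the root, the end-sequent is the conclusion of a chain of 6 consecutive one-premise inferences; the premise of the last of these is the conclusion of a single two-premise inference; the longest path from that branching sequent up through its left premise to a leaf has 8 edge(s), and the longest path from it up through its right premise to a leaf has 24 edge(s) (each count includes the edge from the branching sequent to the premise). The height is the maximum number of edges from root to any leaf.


Longest path through the left premise: 8 edges (measured from the branching sequent)
Longest path through the right premise: 24 edges
Height of the subtree rooted at the branching sequent: max(8, 24) = 24
The branching sequent sits 6 edges above the root (the chain of one-premise inferences), so height = 24 + 6 = 30

30


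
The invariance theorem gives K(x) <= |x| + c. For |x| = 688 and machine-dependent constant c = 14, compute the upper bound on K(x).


K(x) <= |x| + c = 688 + 14 = 702

702


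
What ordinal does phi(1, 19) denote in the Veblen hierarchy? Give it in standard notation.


phi(1, 19):
phi(1, beta) = epsilon_beta (the beta-th epsilon number).
phi(1, 19) = epsilon_19

epsilon_19


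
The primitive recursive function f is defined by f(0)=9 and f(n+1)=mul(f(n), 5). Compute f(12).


f(0) = 9
f(1) = mul(f(0), 5) = mul(9, 5) = 45
f(2) = mul(f(1), 5) = mul(45, 5) = 225
f(3) = mul(f(2), 5) = mul(225, 5) = 1125
f(4) = mul(f(3), 5) = mul(1125, 5) = 5625
f(5) = mul(f(4), 5) = mul(5625, 5) = 28125
f(6) = mul(f(5), 5) = mul(28125, 5) = 140625
f(7) = mul(f(6), 5) = mul(140625, 5) = 703125
f(8) = mul(f(7), 5) = mul(703125, 5) = 3515625
f(9) = mul(f(8), 5) = mul(3515625, 5) = 17578125
f(10) = mul(f(9), 5) = mul(17578125, 5) = 87890625
f(11) = mul(f(10), 5) = mul(87890625, 5) = 439453125
f(12) = mul(f(11), 5) = mul(439453125, 5) = 2197265625


2197265625


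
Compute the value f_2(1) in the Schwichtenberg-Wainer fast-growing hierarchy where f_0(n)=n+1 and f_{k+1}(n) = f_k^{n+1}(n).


f_2(1) = f_1^2(1)
f_1(m) = 2m + 1.
Iterating: f_1^k(n) = 2^k*(n+1) - 1.
f_2(1) = 2^2*(1+1) - 1 = 4*2 - 1 = 7

7


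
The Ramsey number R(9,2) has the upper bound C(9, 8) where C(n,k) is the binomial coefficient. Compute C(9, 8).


R(9,2) <= C(9+2-2, 9-1) = C(9, 8)
C(9, 8) = 9! / (8! * 1!)
= 9

9


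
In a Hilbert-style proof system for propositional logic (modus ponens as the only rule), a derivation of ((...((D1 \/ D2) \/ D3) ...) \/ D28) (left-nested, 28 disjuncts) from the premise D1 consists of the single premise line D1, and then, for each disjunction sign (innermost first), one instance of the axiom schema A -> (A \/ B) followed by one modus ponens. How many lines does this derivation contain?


Building the left-nested 28-ary disjunction from D1:
- 1 premise line (D1)
- 28 disjuncts means 27 disjunction signs; each needs 1 axiom instance + 1 MP = 2 lines: 2 * 27 = 54
Total = 1 + 54 = 55 lines.

55


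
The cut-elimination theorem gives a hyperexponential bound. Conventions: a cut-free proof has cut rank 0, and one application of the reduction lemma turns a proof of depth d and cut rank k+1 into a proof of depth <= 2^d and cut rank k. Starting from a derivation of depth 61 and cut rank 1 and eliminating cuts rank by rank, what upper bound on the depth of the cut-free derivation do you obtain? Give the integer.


Each rank reduction sends depth d to at most 2^d; cut rank r needs r reductions.
2_0(61) = 61
2_1(61) = 2^61 = 2305843009213693952
Cut-free depth bound = 2305843009213693952

2305843009213693952


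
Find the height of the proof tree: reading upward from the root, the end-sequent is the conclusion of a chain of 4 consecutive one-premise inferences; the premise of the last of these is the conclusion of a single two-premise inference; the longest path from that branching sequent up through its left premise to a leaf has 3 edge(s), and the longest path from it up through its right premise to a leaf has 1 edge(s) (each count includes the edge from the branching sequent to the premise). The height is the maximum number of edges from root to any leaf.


Longest path through the left premise: 3 edges (measured from the branching sequent)
Longest path through the right premise: 1 edges
Height of the subtree rooted at the branching sequent: max(3, 1) = 3
The branching sequent sits 4 edges above the root (the chain of one-premise inferences), so height = 3 + 4 = 7

7


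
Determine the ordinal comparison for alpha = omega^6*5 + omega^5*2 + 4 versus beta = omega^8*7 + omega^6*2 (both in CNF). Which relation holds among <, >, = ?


Compare term by term from highest exponent:
alpha = omega^6*5 + omega^5*2 + 4
beta = omega^8*7 + omega^6*2
Term 1: alpha has omega^6*5, beta has omega^8*7
Term 2: alpha has omega^5*2, beta has omega^6*2
Term 3: alpha has omega^0*4, beta has omega^0*0
Result: alpha < beta

alpha < beta


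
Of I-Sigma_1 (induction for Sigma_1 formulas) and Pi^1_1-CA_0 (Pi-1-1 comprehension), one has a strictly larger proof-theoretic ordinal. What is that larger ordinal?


Proof-theoretic ordinal of I-Sigma_1 (induction for Sigma_1 formulas): omega^omega
Proof-theoretic ordinal of Pi^1_1-CA_0 (Pi-1-1 comprehension): psi_0(Omega_omega)
Comparing: omega^omega < psi_0(Omega_omega).
The larger ordinal is psi_0(Omega_omega) (from Pi^1_1-CA_0 (Pi-1-1 comprehension)).

psi_0(Omega_omega)


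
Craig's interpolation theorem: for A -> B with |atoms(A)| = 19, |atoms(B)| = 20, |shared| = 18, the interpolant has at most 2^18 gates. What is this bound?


Shared atoms = 18
Craig interpolant size bound = 2^18
= 262144

262144


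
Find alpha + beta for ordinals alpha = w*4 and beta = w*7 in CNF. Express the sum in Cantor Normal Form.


Ordinal addition w*4 + w*7:
Both terms have the same exponent 1.
w^e*c + w^e*d = w^e*(c+d).
Result = w^1*(4+7) = w*11

w*11


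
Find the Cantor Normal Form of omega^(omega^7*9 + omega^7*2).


omega^(omega^7*9 + omega^7*2):
Both terms of the exponent have the same exponent 7, so they merge: omega^7*9 + omega^7*2 = omega^7*(9+2) = omega^7*11.
omega raised to a CNF ordinal is a single CNF term: Result = omega^(omega^7*11)

omega^(omega^7*11)


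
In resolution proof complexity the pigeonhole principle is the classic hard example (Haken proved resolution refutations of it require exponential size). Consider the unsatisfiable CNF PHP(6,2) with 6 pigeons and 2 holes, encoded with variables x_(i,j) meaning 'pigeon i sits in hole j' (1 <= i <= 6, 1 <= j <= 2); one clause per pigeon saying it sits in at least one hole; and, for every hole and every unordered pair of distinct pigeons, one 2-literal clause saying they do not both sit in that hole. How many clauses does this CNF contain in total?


PHP(6,2): 6 pigeons, 2 holes, 6*2 = 12 variables.
- pigeon clauses: one per pigeon -> 6 clauses
- hole clauses: 2 holes * C(6,2) = 2 * 15 -> 30 clauses
Total clauses = 6 + 30 = 36

36


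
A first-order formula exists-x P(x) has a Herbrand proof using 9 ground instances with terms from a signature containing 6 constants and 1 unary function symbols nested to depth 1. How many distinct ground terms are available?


Herbrand terms by depth:
Depth 0: 6 constants
Depth 1: 6 new terms (running total: 12)
Total distinct ground terms = 12

12


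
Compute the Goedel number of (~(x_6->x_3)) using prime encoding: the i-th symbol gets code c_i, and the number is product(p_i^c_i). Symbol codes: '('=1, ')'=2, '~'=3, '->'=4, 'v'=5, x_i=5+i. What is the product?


Formula: (~(x_6->x_3))
Symbol codes: [1, 3, 1, 11, 4, 8, 2, 2]
Primes: [2, 3, 5, 7, 11, 13, 17, 19]
p_1^1 = 2^1 = 2
p_2^3 = 3^3 = 27
p_3^1 = 5^1 = 5
p_4^11 = 7^11 = 1977326743
p_5^4 = 11^4 = 14641
p_6^8 = 13^8 = 815730721
p_7^2 = 17^2 = 289
p_8^2 = 19^2 = 361
Product = 665219249689712559647386671090

665219249689712559647386671090


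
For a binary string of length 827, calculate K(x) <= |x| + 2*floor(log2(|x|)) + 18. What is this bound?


floor(log2(827)) = 9
2 * 9 = 18
K(x) <= 827 + 18 + 18 = 863

863


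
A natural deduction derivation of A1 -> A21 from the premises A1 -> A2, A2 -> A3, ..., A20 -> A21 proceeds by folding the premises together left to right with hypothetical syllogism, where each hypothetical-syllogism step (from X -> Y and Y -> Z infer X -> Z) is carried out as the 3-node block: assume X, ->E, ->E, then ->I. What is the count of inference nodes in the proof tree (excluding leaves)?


There are 20 premises in the chain. The first HS step combines premises 1 and 2; each further premise needs one more HS step.
So 20 premises require 20 - 1 = 19 hypothetical-syllogism steps.
Each HS step uses 3 inference nodes (->E, ->E, ->I).
19 * 3 = 57 total inference nodes.

57


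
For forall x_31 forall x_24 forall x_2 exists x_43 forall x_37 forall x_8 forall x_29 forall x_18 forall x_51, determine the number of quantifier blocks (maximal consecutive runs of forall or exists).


Alternations = 2.
Blocks = alternations + 1 = 3

3


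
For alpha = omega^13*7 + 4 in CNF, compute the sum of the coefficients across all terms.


CNF: omega^13*7 + 4
Coefficients: 7 + 4 = 11

11


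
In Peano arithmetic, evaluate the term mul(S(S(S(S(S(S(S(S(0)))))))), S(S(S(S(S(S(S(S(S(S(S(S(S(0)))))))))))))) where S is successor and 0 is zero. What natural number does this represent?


mul(S^8(0), S^13(0)):
S^8(0) = 8
S^13(0) = 13
8 * 13 = 104

104


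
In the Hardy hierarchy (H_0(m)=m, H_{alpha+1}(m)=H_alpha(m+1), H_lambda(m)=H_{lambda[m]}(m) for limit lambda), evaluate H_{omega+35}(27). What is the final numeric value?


H_{omega+35}(27):
Unwind the 35 successor steps: H_{omega+35}(27) = H_omega(27+35) = H_omega(62).
H_omega(m) = H_m(m) = m + m = 2m.
Result = 2 * 62 = 124

124


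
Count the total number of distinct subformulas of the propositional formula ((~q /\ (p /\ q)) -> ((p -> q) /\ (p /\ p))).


Formula: ((~q /\ (p /\ q)) -> ((p -> q) /\ (p /\ p)))
Subformulas found:
  1. q
  2. p
  3. ~q
  4. (p /\ q)
  5. (p /\ p)
  6. (p -> q)
  7. (~q /\ (p /\ q))
  8. ((p -> q) /\ (p /\ p))
  9. ((~q /\ (p /\ q)) -> ((p -> q) /\ (p /\ p)))
Total distinct subformulas = 9

9


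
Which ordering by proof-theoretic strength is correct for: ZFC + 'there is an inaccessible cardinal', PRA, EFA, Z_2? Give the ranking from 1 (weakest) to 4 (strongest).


Ordering by consistency strength:
1. EFA
2. PRA
3. Z_2
4. ZFC + 'there is an inaccessible cardinal'


ZFC + 'there is an inaccessible cardinal'=4, PRA=2, EFA=1, Z_2=3


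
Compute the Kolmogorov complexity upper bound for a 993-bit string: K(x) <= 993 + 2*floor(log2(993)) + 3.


floor(log2(993)) = 9
2 * 9 = 18
K(x) <= 993 + 18 + 3 = 1014

1014


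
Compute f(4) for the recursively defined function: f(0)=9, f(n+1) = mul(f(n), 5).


f(0) = 9
f(1) = mul(f(0), 5) = mul(9, 5) = 45
f(2) = mul(f(1), 5) = mul(45, 5) = 225
f(3) = mul(f(2), 5) = mul(225, 5) = 1125
f(4) = mul(f(3), 5) = mul(1125, 5) = 5625


5625


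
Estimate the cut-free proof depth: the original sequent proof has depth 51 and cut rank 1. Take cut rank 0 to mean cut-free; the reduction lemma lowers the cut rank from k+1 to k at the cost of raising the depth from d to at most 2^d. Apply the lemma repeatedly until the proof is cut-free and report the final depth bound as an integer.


Each rank reduction sends depth d to at most 2^d; cut rank r needs r reductions.
2_0(51) = 51
2_1(51) = 2^51 = 2251799813685248
Cut-free depth bound = 2251799813685248

2251799813685248


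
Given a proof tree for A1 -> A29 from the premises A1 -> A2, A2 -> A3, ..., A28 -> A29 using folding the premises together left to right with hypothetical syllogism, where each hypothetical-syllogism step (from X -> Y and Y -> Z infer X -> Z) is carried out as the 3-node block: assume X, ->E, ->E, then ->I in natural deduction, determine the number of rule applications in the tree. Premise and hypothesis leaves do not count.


There are 28 premises in the chain. The first HS step combines premises 1 and 2; each further premise needs one more HS step.
So 28 premises require 28 - 1 = 27 hypothetical-syllogism steps.
Each HS step uses 3 inference nodes (->E, ->E, ->I).
27 * 3 = 81 total inference nodes.

81


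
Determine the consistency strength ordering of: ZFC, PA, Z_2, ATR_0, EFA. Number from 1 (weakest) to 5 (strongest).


Ordering by consistency strength:
1. EFA
2. PA
3. ATR_0
4. Z_2
5. ZFC


ZFC=5, PA=2, Z_2=4, ATR_0=3, EFA=1


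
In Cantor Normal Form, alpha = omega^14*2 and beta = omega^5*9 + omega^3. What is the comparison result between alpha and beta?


Compare term by term from highest exponent:
alpha = omega^14*2
beta = omega^5*9 + omega^3
Term 1: alpha has omega^14*2, beta has omega^5*9
Term 2: alpha has omega^0*0, beta has omega^3*1
Result: alpha > beta

alpha > beta


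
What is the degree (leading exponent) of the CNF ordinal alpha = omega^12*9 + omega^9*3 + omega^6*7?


CNF: omega^12*9 + omega^9*3 + omega^6*7
The leading term is omega^12*9, which has exponent 12.

12


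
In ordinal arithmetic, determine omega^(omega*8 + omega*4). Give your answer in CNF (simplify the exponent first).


omega^(omega*8 + omega*4):
Both terms of the exponent have the same exponent 1, so they merge: omega*8 + omega*4 = omega*(8+4) = omega*12.
omega raised to a CNF ordinal is a single CNF term: Result = omega^(omega*12)

omega^(omega*12)


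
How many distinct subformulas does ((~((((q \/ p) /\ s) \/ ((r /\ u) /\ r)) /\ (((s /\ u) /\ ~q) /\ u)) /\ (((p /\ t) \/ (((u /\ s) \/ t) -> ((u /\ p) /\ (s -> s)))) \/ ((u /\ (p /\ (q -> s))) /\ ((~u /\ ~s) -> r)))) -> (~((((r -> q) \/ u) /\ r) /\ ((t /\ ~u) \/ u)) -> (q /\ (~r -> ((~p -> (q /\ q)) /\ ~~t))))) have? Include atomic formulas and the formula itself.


Formula: ((~((((q \/ p) /\ s) \/ ((r /\ u) /\ r)) /\ (((s /\ u) /\ ~q) /\ u)) /\ (((p /\ t) \/ (((u /\ s) \/ t) -> ((u /\ p) /\ (s -> s)))) \/ ((u /\ (p /\ (q -> s))) /\ ((~u /\ ~s) -> r)))) -> (~((((r -> q) \/ u) /\ r) /\ ((t /\ ~u) \/ u)) -> (q /\ (~r -> ((~p -> (q /\ q)) /\ ~~t)))))
Subformulas found:
  1. r
  2. p
  3. q
  4. u
  5. s
  6. t
  7. ~t
  8. ~p
  9. ~u
  10. ~s
  11. ~r
  12. ~q
  13. ~~t
  14. (r -> q)
  15. (q \/ p)
  16. (s /\ u)
  17. (q /\ q)
  18. (u /\ p)
  19. (u /\ s)
  20. (p /\ t)
  21. (q -> s)
  22. (r /\ u)
  23. (s -> s)
  24. (t /\ ~u)
  25. (~u /\ ~s)
  26. ((r /\ u) /\ r)
  27. ((r -> q) \/ u)
  28. ((u /\ s) \/ t)
  29. ((q \/ p) /\ s)
  30. (p /\ (q -> s))
  31. ((t /\ ~u) \/ u)
  32. ((s /\ u) /\ ~q)
  33. (~p -> (q /\ q))
  34. ((~u /\ ~s) -> r)
  35. (u /\ (p /\ (q -> s)))
  36. (((r -> q) \/ u) /\ r)
  37. ((u /\ p) /\ (s -> s))
  38. (((s /\ u) /\ ~q) /\ u)
  39. ((~p -> (q /\ q)) /\ ~~t)
  40. (~r -> ((~p -> (q /\ q)) /\ ~~t))
  41. (((q \/ p) /\ s) \/ ((r /\ u) /\ r))
  42. (q /\ (~r -> ((~p -> (q /\ q)) /\ ~~t)))
  43. (((u /\ s) \/ t) -> ((u /\ p) /\ (s -> s)))
  44. ((((r -> q) \/ u) /\ r) /\ ((t /\ ~u) \/ u))
  45. ((u /\ (p /\ (q -> s))) /\ ((~u /\ ~s) -> r))
  46. ~((((r -> q) \/ u) /\ r) /\ ((t /\ ~u) \/ u))
  47. ((p /\ t) \/ (((u /\ s) \/ t) -> ((u /\ p) /\ (s -> s))))
  48. ((((q \/ p) /\ s) \/ ((r /\ u) /\ r)) /\ (((s /\ u) /\ ~q) /\ u))
  49. ~((((q \/ p) /\ s) \/ ((r /\ u) /\ r)) /\ (((s /\ u) /\ ~q) /\ u))
  50. (~((((r -> q) \/ u) /\ r) /\ ((t /\ ~u) \/ u)) -> (q /\ (~r -> ((~p -> (q /\ q)) /\ ~~t))))
  51. (((p /\ t) \/ (((u /\ s) \/ t) -> ((u /\ p) /\ (s -> s)))) \/ ((u /\ (p /\ (q -> s))) /\ ((~u /\ ~s) -> r)))
  52. (~((((q \/ p) /\ s) \/ ((r /\ u) /\ r)) /\ (((s /\ u) /\ ~q) /\ u)) /\ (((p /\ t) \/ (((u /\ s) \/ t) -> ((u /\ p) /\ (s -> s)))) \/ ((u /\ (p /\ (q -> s))) /\ ((~u /\ ~s) -> r))))
  53. ((~((((q \/ p) /\ s) \/ ((r /\ u) /\ r)) /\ (((s /\ u) /\ ~q) /\ u)) /\ (((p /\ t) \/ (((u /\ s) \/ t) -> ((u /\ p) /\ (s -> s)))) \/ ((u /\ (p /\ (q -> s))) /\ ((~u /\ ~s) -> r)))) -> (~((((r -> q) \/ u) /\ r) /\ ((t /\ ~u) \/ u)) -> (q /\ (~r -> ((~p -> (q /\ q)) /\ ~~t)))))
Total distinct subformulas = 53

53


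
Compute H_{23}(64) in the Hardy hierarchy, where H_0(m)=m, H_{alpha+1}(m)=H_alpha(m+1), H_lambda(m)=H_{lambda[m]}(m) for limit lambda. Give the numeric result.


H_23(64):
For finite ordinals k, H_k(n) = n + k (each successor step adds 1).
H_23(64) = 64 + 23 = 87

87


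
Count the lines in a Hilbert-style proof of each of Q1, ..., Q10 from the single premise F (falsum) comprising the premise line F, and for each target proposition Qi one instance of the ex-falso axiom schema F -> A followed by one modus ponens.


Ex falso, line by line:
- 1 premise line (F)
- 10 targets, each needing 1 axiom instance (F -> Qi) + 1 MP = 2 lines: 2 * 10 = 20
Total = 1 + 20 = 21 lines.

21


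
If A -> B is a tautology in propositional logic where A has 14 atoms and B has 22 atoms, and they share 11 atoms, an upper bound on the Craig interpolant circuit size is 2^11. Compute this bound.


Shared atoms = 11
Craig interpolant size bound = 2^11
= 2048

2048


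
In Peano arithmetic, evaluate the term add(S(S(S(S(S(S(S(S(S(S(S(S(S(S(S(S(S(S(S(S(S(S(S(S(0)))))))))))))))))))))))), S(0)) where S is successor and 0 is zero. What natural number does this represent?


add(S^24(0), S^1(0)):
S^24(0) = 24
S^1(0) = 1
24 + 1 = 25

25


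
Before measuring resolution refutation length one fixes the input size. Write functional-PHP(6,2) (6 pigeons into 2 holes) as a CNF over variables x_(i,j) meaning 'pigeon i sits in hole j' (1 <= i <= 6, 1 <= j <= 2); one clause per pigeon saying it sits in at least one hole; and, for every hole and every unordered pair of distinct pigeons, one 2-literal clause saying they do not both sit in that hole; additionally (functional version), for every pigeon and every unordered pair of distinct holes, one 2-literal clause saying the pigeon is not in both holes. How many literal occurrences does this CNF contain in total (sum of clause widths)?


functional-PHP(6,2): 6 pigeons, 2 holes, 6*2 = 12 variables.
- pigeon clauses: one per pigeon -> 6 clauses of width 2 -> 12 literals
- hole clauses: 2 holes * C(6,2) = 2 * 15 -> 30 clauses of width 2 -> 60 literals
- functional clauses: 6 pigeons * C(2,2) = 6 * 1 -> 6 clauses of width 2 -> 12 literals
Total literal occurrences = 12 + 60 + 12 = 84

84


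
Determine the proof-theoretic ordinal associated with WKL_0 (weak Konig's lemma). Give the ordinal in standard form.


The proof-theoretic ordinal of WKL_0 (weak Konig's lemma) is a standard result in ordinal analysis.
This ordinal is the supremum of order types of primitive recursive well-orderings
that the theory can prove to be well-ordered.
For WKL_0 (weak Konig's lemma), the proof-theoretic ordinal is omega^omega.

omega^omega


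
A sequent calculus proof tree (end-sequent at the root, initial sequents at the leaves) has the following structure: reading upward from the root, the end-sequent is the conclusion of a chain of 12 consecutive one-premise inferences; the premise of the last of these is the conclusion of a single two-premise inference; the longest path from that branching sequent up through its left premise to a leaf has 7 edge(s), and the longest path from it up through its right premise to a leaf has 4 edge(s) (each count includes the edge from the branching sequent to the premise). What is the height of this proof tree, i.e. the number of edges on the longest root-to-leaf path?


Longest path through the left premise: 7 edges (measured from the branching sequent)
Longest path through the right premise: 4 edges
Height of the subtree rooted at the branching sequent: max(7, 4) = 7
The branching sequent sits 12 edges above the root (the chain of one-premise inferences), so height = 7 + 12 = 19

19


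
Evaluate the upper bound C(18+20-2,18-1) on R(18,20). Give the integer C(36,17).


R(18,20) <= C(18+20-2, 18-1) = C(36, 17)
C(36, 17) = 36! / (17! * 19!)
= 8597496600

8597496600


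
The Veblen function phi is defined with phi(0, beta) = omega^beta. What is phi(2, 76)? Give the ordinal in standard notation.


phi(2, 76):
phi(2, beta) = zeta_beta (the beta-th zeta number, fixed point of epsilon).
phi(2, 76) = zeta_76

zeta_76


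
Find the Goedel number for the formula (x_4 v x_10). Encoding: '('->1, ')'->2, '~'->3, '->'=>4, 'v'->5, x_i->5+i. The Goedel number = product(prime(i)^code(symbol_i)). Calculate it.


Formula: (x_4 v x_10)
Symbol codes: [1, 9, 5, 15, 2]
Primes: [2, 3, 5, 7, 11]
p_1^1 = 2^1 = 2
p_2^9 = 3^9 = 19683
p_3^5 = 5^5 = 3125
p_4^15 = 7^15 = 4747561509943
p_5^2 = 11^2 = 121
Product = 70668728982657352181250

70668728982657352181250


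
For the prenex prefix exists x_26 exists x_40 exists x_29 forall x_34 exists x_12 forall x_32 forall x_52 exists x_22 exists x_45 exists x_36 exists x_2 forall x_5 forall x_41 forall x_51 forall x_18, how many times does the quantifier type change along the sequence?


Walk the prefix and count type changes:
  position 1: exists -> exists
  position 2: exists -> exists
  position 3: exists -> forall <-- alternation
  position 4: forall -> exists <-- alternation
  position 5: exists -> forall <-- alternation
  position 6: forall -> forall
  position 7: forall -> exists <-- alternation
  position 8: exists -> exists
  position 9: exists -> exists
  position 10: exists -> exists
  position 11: exists -> forall <-- alternation
  position 12: forall -> forall
  position 13: forall -> forall
  position 14: forall -> forall
Total alternations = 5

5


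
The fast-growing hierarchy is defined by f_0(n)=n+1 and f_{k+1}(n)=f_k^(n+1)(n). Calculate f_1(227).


f_1(227) = f_0^228(227)
f_0 adds 1 each time, applied 228 times.
f_1(227) = 227 + 228 = 455

455


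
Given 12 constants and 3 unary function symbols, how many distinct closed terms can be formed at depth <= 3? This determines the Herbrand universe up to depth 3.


Herbrand terms by depth:
Depth 0: 12 constants
Depth 1: 36 new terms (running total: 48)
Depth 2: 108 new terms (running total: 156)
Depth 3: 324 new terms (running total: 480)
Total distinct ground terms = 480

480


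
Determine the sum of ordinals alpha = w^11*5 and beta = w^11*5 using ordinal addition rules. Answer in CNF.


Ordinal addition w^11*5 + w^11*5:
Both terms have the same exponent 11.
w^e*c + w^e*d = w^e*(c+d).
Result = w^11*(5+5) = w^11*10

w^11*10


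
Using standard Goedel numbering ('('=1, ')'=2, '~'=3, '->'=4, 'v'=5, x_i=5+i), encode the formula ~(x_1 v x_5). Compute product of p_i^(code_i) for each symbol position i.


Formula: ~(x_1 v x_5)
Symbol codes: [3, 1, 6, 5, 10, 2]
Primes: [2, 3, 5, 7, 11, 13]
p_1^3 = 2^3 = 8
p_2^1 = 3^1 = 3
p_3^6 = 5^6 = 15625
p_4^5 = 7^5 = 16807
p_5^10 = 11^10 = 25937424601
p_6^2 = 13^2 = 169
Product = 27627082462673318625000

27627082462673318625000


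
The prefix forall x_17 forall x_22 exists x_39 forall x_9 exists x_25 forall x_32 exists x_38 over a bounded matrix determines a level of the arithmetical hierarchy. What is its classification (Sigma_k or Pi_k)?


Leading quantifier is forall, so the class is Pi.
Number of quantifier blocks = alternations + 1 = 5 + 1 = 6.
Classification: Pi_6

Pi_6


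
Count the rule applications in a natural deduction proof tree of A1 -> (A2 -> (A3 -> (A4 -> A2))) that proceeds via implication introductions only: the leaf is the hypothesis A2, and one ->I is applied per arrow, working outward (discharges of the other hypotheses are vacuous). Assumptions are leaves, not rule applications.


The formula has 4 arrows (->); its innermost consequent A2 is one of the antecedents,
so the proof starts from the hypothesis leaf A2 (not a rule application) and closes one arrow per ->I.
Building A1 -> (A2 -> (A3 -> (A4 -> A2))) therefore takes 4 nested implication introductions.
Total inference nodes = 4

4


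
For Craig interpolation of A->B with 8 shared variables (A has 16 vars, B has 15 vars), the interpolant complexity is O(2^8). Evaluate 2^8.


Shared atoms = 8
Craig interpolant size bound = 2^8
= 256

256


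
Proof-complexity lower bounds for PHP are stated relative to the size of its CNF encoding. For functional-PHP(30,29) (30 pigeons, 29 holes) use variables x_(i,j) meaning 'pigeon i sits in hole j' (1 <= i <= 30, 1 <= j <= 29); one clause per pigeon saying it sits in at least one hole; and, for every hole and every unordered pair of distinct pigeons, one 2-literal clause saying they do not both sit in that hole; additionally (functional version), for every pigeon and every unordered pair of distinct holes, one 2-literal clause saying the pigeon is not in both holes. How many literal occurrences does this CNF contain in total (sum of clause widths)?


functional-PHP(30,29): 30 pigeons, 29 holes, 30*29 = 870 variables.
- pigeon clauses: one per pigeon -> 30 clauses of width 29 -> 870 literals
- hole clauses: 29 holes * C(30,2) = 29 * 435 -> 12615 clauses of width 2 -> 25230 literals
- functional clauses: 30 pigeons * C(29,2) = 30 * 406 -> 12180 clauses of width 2 -> 24360 literals
Total literal occurrences = 870 + 25230 + 24360 = 50460

50460


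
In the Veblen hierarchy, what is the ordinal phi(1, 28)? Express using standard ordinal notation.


phi(1, 28):
phi(1, beta) = epsilon_beta (the beta-th epsilon number).
phi(1, 28) = epsilon_28

epsilon_28


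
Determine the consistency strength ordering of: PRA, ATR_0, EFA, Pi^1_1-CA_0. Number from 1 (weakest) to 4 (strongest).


Ordering by consistency strength:
1. EFA
2. PRA
3. ATR_0
4. Pi^1_1-CA_0


PRA=2, ATR_0=3, EFA=1, Pi^1_1-CA_0=4


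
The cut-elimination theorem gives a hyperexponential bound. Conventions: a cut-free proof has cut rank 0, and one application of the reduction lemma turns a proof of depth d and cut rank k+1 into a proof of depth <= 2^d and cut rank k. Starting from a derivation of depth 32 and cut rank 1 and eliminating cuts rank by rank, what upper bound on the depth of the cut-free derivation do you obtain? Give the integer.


Each rank reduction sends depth d to at most 2^d; cut rank r needs r reductions.
2_0(32) = 32
2_1(32) = 2^32 = 4294967296
Cut-free depth bound = 4294967296

4294967296
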